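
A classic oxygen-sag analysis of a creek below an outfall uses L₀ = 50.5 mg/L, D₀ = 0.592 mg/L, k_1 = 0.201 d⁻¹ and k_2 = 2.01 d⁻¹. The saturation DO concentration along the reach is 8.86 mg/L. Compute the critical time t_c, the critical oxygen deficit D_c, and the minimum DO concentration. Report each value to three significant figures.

t_c ≈ 1.21 d; D_c ≈ 3.96 mg/L; min DO ≈ 4.90 mg/L

At the critical point dD/dt = 0, so k_1 L₀ e^(−k_1 t) = k_2 D. Substituting D(t) from the Streeter–Phelps equation and solving for t gives
t_c = ln[(k_2/k_1)(1 − D₀(k_2−k_1)/(k_1 L₀))] / (k_2−k_1).
Here k_2−k_1 = 1.809 d⁻¹ and 1 − D₀(k_2−k_1)/(k_1 L₀) = 1 − 0.592×1.809/(0.201×50.5) = 0.8945, so
t_c = ln(10.00 × 0.8945) / 1.809 = 2.191 / 1.809 = 1.211 d.
D_c = (k_1/k_2) L₀ e^(−k_1 t_c) = (0.201/2.01) × 50.5 × e^(−0.201×1.211) = 0.1000 × 50.5 × 0.7839 = 3.959 mg/L.
Minimum DO = C_s − D_c = 8.86 − 3.959 = 4.901 mg/L.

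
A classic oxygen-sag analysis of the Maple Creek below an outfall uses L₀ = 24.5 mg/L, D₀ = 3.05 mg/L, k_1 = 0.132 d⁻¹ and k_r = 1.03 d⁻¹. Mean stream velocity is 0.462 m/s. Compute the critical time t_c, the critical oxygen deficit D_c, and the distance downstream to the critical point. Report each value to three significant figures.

At the critical point dD/dt = 0, so k_1 L₀ e^(−k_1 t) = k_r D. Substituting D(t) from the Streeter–Phelps equation and solving for t gives
t_c = ln[(k_r/k_1)(1 − D₀(k_r−k_1)/(k_1 L₀))] / (k_r−k_1).
Here k_r−k_1 = 0.8980 d⁻¹ and 1 − D₀(k_r−k_1)/(k_1 L₀) = 1 − 3.05×0.8980/(0.132×24.5) = 0.1531, so
t_c = ln(7.803 × 0.1531) / 0.8980 = 0.1778 / 0.8980 = 0.1980 d.
D_c = (k_1/k_r) L₀ e^(−k_1 t_c) = (0.132/1.03) × 24.5 × e^(−0.132×0.1980) = 0.1282 × 24.5 × 0.9742 = 3.059 mg/L.
x_c = v t_c = 0.462 m/s × 0.1980 d × 86400 s/d = 7903 m ≈ 7.90 km.

t_c ≈ 0.198 d; D_c ≈ 3.06 mg/L; x_c ≈ 7.90 km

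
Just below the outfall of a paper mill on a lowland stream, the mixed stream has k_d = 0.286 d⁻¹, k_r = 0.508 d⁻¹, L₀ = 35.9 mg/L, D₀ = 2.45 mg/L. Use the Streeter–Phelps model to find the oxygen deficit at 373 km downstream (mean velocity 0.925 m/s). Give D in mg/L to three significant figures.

D ≈ 8.08 mg/L

Travel time t = x/v = 373 km / (0.925 m/s) = 373000 m / 0.925 m/s = 403200 s = 4.667 d.
k_d L₀/(k_r−k_d) = 0.286×35.9/(0.508−0.286) = 10.27/0.2220 = 46.25 mg/L.
e^(−k_d t) = e^(−0.286×4.667) = 0.2632; e^(−k_r t) = e^(−0.508×4.667) = 0.09339.
D = 46.25 × (0.2632 − 0.09339) + 2.45 × 0.09339 = 7.854 + 0.2288 = 8.083 mg/L.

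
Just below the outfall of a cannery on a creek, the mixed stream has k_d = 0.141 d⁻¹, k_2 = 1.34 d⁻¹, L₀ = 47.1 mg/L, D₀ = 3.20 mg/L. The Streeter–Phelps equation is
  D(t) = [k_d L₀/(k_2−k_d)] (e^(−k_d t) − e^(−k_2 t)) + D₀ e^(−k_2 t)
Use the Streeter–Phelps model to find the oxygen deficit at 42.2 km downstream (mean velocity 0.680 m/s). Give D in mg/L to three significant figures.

D ≈ 4.11 mg/L

Travel time t = x/v = 42.2 km / (0.680 m/s) = 42200 m / 0.680 m/s = 62060 s = 0.7183 d.
k_d L₀/(k_2−k_d) = 0.141×47.1/(1.34−0.141) = 6.641/1.199 = 5.539 mg/L.
e^(−k_d t) = e^(−0.141×0.7183) = 0.9037; e^(−k_2 t) = e^(−1.34×0.7183) = 0.3819.
D = 5.539 × (0.9037 − 0.3819) + 3.20 × 0.3819 = 2.890 + 1.222 = 4.112 mg/L.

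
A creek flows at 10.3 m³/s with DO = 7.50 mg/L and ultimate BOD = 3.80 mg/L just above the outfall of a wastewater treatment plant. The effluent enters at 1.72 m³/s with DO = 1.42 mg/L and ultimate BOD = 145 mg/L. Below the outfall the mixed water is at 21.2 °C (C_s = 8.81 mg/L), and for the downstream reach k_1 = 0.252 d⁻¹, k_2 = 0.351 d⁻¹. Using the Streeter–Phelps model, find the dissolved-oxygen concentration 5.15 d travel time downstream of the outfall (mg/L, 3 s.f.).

Mixed DO = (10.3×7.50 + 1.72×1.42)/(10.3+1.72) = 79.69/12.02 = 6.630 mg/L.
Mixed L₀ = (10.3×3.80 + 1.72×145)/(12.02) = 288.5/12.02 = 24.00 mg/L.
Initial deficit D₀ = C_s − DO₀ = 8.81 − 6.630 = 2.180 mg/L.
D(5.15) = [0.252×24.00/(0.351−0.252)](e^(−0.252×5.15) − e^(−0.351×5.15)) + 2.180 e^(−0.351×5.15)
= 61.10 × (0.2731 − 0.1640) + 2.180 × 0.1640 = 7.024 mg/L.
DO = 8.81 − 7.024 = 1.786 mg/L.

DO ≈ 1.79 mg/L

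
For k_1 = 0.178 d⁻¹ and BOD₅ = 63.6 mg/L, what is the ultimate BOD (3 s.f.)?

L₀ ≈ 108 mg/L

BOD₅ = L₀(1 − e^(−5k_1)) ⇒ L₀ = BOD₅ / (1 − e^(−5×0.178))
= 63.6 / (1 − 0.4107) = 63.6 / 0.5893 = 107.9 mg/L.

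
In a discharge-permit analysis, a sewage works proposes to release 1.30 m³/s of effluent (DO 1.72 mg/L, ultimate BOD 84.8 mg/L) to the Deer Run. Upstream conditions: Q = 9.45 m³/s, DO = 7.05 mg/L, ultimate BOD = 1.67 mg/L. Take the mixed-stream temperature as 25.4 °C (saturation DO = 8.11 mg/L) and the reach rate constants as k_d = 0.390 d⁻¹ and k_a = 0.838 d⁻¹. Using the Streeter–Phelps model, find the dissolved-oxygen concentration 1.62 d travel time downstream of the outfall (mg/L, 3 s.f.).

DO ≈ 4.87 mg/L

Mixed DO = (9.45×7.05 + 1.30×1.72)/(9.45+1.30) = 68.86/10.75 = 6.405 mg/L.
Mixed L₀ = (9.45×1.67 + 1.30×84.8)/(10.75) = 126.0/10.75 = 11.72 mg/L.
Initial deficit D₀ = C_s − DO₀ = 8.11 − 6.405 = 1.705 mg/L.
D(1.62) = [0.390×11.72/(0.838−0.390)](e^(−0.390×1.62) − e^(−0.838×1.62)) + 1.705 e^(−0.838×1.62)
= 10.21 × (0.5316 − 0.2573) + 1.705 × 0.2573 = 3.238 mg/L.
DO = 8.11 − 3.238 = 4.872 mg/L.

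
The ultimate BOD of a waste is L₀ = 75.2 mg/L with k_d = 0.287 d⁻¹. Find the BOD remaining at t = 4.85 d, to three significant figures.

L_t = L₀ e^(−k_d t) = 75.2 × e^(−0.287×4.85) = 75.2 × 0.2486 = 18.69 mg/L.

L ≈ 18.7 mg/L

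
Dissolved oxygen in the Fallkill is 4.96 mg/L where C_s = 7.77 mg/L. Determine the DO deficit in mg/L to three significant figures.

D = C_s − C = 7.77 − 4.96 = 2.81 mg/L.

D ≈ 2.81 mg/L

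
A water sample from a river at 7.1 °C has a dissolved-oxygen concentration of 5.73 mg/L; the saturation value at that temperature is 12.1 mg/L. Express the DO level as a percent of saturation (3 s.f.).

47.4 % saturation

% saturation = C/C_s × 100 = 5.73/12.1 × 100 = 47.4 %.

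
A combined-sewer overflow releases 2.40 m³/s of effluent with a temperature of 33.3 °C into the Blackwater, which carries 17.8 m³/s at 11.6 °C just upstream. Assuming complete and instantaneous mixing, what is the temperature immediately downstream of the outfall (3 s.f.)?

14.2 °C

Flow-weighted mixing: C = (Q_r C_r + Q_w C_w)/(Q_r + Q_w)
= (17.8×11.6 + 2.40×33.3)/(17.8 + 2.40) = 286.4/20.20 = 14.18 °C.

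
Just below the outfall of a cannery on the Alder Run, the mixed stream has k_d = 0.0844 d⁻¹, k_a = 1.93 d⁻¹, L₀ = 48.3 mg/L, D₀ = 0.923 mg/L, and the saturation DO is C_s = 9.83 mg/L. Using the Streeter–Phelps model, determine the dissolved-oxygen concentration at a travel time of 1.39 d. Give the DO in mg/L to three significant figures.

DO ≈ 7.95 mg/L

k_d L₀/(k_a−k_d) = 0.0844×48.3/(1.93−0.0844) = 4.077/1.846 = 2.209 mg/L.
e^(−k_d t) = e^(−0.0844×1.390) = 0.8893; e^(−k_a t) = e^(−1.93×1.390) = 0.06838.
D = 2.209 × (0.8893 − 0.06838) + 0.923 × 0.06838 = 1.813 + 0.06311 = 1.876 mg/L.
DO = C_s − D = 9.83 − 1.876 = 7.954 mg/L.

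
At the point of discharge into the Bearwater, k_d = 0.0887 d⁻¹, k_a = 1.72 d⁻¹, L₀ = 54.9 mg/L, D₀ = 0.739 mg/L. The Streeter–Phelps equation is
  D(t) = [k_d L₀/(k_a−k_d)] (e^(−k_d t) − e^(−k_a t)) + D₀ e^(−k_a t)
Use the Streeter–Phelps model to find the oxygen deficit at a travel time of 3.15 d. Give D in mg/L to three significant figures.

D ≈ 2.25 mg/L

k_d L₀/(k_a−k_d) = 0.0887×54.9/(1.72−0.0887) = 4.870/1.631 = 2.985 mg/L.
e^(−k_d t) = e^(−0.0887×3.150) = 0.7562; e^(−k_a t) = e^(−1.72×3.150) = 0.004436.
D = 2.985 × (0.7562 − 0.004436) + 0.739 × 0.004436 = 2.244 + 0.003278 = 2.247 mg/L.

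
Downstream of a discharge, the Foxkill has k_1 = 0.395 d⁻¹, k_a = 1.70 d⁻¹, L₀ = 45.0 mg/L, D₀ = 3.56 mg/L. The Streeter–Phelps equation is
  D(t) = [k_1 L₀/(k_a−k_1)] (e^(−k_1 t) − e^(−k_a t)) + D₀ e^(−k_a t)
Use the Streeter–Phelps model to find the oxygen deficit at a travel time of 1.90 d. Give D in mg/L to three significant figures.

k_1 L₀/(k_a−k_1) = 0.395×45.0/(1.70−0.395) = 17.78/1.305 = 13.62 mg/L.
e^(−k_1 t) = e^(−0.395×1.900) = 0.4721; e^(−k_a t) = e^(−1.70×1.900) = 0.03956.
D = 13.62 × (0.4721 − 0.03956) + 3.56 × 0.03956 = 5.892 + 0.1408 = 6.033 mg/L.

D ≈ 6.03 mg/L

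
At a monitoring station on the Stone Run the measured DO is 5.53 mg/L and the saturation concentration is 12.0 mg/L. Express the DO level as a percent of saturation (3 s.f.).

46.1 % saturation

% saturation = C/C_s × 100 = 5.53/12.0 × 100 = 46.1 %.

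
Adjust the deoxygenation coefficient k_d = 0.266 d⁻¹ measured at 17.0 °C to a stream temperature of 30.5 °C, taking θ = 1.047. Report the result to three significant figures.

k_d ≈ 0.494 d⁻¹

k_d(T₂) = k_d(T₁) · θ^(T₂−T₁) = 0.266 × 1.047^(30.5−17.0)
= 0.266 × 1.047^13.5 = 0.266 × 1.859 = 0.4945 d⁻¹.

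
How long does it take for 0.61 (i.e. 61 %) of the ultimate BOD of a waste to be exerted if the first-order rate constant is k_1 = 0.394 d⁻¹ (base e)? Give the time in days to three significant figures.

y/L₀ = 1 − e^(−k_1 t) = 0.61 ⇒ e^(−k_1 t) = 0.390
t = −ln(0.390) / 0.394 = 0.9416 / 0.394 = 2.390 d.

t ≈ 2.39 d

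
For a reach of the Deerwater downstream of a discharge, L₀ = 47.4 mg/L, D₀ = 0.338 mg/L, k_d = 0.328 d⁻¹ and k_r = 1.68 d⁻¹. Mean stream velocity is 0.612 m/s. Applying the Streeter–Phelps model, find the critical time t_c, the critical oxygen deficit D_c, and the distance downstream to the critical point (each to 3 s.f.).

t_c ≈ 1.19 d; D_c ≈ 6.27 mg/L; x_c ≈ 62.7 km

With k_r/k_d = 5.122 and 1 − D₀(k_r−k_d)/(k_d L₀) = 0.9706,
t_c = ln(5.122 × 0.9706) / (1.68 − 0.328) = ln(4.971) / 1.352 = 1.604/1.352 = 1.186 d.
L(t_c) = L₀ e^(−k_d t_c) = 47.4 × 0.6777 = 32.12 mg/L, and at the critical point k_r D_c = k_d L, so D_c = (0.328/1.68) × 32.12 = 6.272 mg/L.
x_c = v t_c = 0.612 m/s × 1.186 d × 86400 s/d = 62720 m ≈ 62.7 km.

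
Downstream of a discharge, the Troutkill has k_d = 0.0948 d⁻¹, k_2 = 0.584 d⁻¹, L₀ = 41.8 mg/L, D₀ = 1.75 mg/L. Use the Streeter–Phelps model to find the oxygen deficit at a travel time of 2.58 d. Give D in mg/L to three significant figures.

k_d L₀/(k_2−k_d) = 0.0948×41.8/(0.584−0.0948) = 3.963/0.4892 = 8.100 mg/L.
e^(−k_d t) = e^(−0.0948×2.580) = 0.7830; e^(−k_2 t) = e^(−0.584×2.580) = 0.2216.
D = 8.100 × (0.7830 − 0.2216) + 1.75 × 0.2216 = 4.547 + 0.3879 = 4.935 mg/L.

D ≈ 4.94 mg/L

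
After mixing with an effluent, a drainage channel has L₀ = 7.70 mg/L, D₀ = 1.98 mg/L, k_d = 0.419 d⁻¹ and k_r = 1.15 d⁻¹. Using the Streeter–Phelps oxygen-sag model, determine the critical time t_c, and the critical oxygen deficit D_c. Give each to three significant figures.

t_c = [1/(k_r−k_d)] ln[(k_r/k_d)(1 − D₀(k_r−k_d)/(k_d L₀))]
= [1/(1.15−0.419)] ln[(1.15/0.419)(1 − 1.98×0.7310/(0.419×7.70))]
= (1/0.7310) ln[2.745 × 0.5514] = 1.368 × ln(1.513) = 1.368 × 0.4143 = 0.5668 d.
L(t_c) = L₀ e^(−k_d t_c) = 7.70 × 0.7886 = 6.072 mg/L, and at the critical point k_r D_c = k_d L, so D_c = (0.419/1.15) × 6.072 = 2.212 mg/L.

t_c ≈ 0.567 d; D_c ≈ 2.21 mg/L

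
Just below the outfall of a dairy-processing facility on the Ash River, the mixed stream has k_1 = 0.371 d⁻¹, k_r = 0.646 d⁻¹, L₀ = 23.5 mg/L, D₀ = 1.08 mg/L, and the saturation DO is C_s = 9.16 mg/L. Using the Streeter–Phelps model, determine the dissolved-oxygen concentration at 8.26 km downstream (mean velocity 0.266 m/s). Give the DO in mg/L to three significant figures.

DO ≈ 5.69 mg/L

Travel time t = x/v = 8.26 km / (0.266 m/s) = 8260 m / 0.266 m/s = 31050 s = 0.3594 d.
k_1 L₀/(k_r−k_1) = 0.371×23.5/(0.646−0.371) = 8.719/0.2750 = 31.70 mg/L.
e^(−k_1 t) = e^(−0.371×0.3594) = 0.8752; e^(−k_r t) = e^(−0.646×0.3594) = 0.7928.
D = 31.70 × (0.8752 − 0.7928) + 1.08 × 0.7928 = 2.611 + 0.8562 = 3.467 mg/L.
DO = C_s − D = 9.16 − 3.467 = 5.693 mg/L.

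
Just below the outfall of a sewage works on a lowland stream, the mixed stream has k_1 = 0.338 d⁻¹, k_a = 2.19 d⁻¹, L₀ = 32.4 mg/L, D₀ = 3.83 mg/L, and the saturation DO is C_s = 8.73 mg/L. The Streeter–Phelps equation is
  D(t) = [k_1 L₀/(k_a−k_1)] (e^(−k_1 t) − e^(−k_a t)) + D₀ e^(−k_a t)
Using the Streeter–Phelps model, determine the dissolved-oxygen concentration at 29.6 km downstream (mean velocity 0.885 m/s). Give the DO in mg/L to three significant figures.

Travel time t = x/v = 29.6 km / (0.885 m/s) = 29600 m / 0.885 m/s = 33450 s = 0.3871 d.
k_1 L₀/(k_a−k_1) = 0.338×32.4/(2.19−0.338) = 10.95/1.852 = 5.913 mg/L.
e^(−k_1 t) = e^(−0.338×0.3871) = 0.8774; e^(−k_a t) = e^(−2.19×0.3871) = 0.4284.
D = 5.913 × (0.8774 − 0.4284) + 3.83 × 0.4284 = 2.655 + 1.641 = 4.296 mg/L.
DO = C_s − D = 8.73 − 4.296 = 4.434 mg/L.

DO ≈ 4.43 mg/L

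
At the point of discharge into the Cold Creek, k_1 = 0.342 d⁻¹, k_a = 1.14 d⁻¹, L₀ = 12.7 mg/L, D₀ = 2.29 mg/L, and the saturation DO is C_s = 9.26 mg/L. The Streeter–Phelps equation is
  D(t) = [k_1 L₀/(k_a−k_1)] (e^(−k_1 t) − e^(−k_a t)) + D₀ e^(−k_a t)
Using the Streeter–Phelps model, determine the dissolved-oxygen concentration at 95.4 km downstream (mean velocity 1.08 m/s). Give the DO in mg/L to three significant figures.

Travel time t = x/v = 95.4 km / (1.08 m/s) = 95400 m / 1.08 m/s = 88330 s = 1.022 d.
k_1 L₀/(k_a−k_1) = 0.342×12.7/(1.14−0.342) = 4.343/0.7980 = 5.443 mg/L.
e^(−k_1 t) = e^(−0.342×1.022) = 0.7049; e^(−k_a t) = e^(−1.14×1.022) = 0.3118.
D = 5.443 × (0.7049 − 0.3118) + 2.29 × 0.3118 = 2.140 + 0.7139 = 2.854 mg/L.
DO = C_s − D = 9.26 − 2.854 = 6.406 mg/L.

DO ≈ 6.41 mg/L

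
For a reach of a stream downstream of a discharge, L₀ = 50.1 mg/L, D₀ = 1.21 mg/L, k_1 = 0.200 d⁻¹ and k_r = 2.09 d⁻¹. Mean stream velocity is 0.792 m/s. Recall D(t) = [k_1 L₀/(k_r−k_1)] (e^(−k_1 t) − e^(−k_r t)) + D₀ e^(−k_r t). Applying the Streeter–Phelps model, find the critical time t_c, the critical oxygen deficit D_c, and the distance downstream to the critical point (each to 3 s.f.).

t_c ≈ 1.10 d; D_c ≈ 3.84 mg/L; x_c ≈ 75.6 km

With k_r/k_1 = 10.45 and 1 − D₀(k_r−k_1)/(k_1 L₀) = 0.7718,
t_c = ln(10.45 × 0.7718) / (2.09 − 0.200) = ln(8.065) / 1.890 = 2.088/1.890 = 1.105 d.
L(t_c) = L₀ e^(−k_1 t_c) = 50.1 × 0.8018 = 40.17 mg/L, and at the critical point k_r D_c = k_1 L, so D_c = (0.200/2.09) × 40.17 = 3.844 mg/L.
x_c = v t_c = 0.792 m/s × 1.105 d × 86400 s/d = 75580 m ≈ 75.6 km.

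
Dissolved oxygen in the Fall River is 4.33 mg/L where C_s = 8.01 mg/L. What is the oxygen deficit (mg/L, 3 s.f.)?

D ≈ 3.68 mg/L

D = C_s − C = 8.01 − 4.33 = 3.68 mg/L.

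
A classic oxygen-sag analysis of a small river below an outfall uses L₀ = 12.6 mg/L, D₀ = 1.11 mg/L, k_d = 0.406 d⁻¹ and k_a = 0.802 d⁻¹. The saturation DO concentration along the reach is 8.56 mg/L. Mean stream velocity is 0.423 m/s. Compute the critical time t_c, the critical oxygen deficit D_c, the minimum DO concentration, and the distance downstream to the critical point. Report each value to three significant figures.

t_c ≈ 1.49 d; D_c ≈ 3.48 mg/L; min DO ≈ 5.08 mg/L; x_c ≈ 54.5 km

t_c = [1/(k_a−k_d)] ln[(k_a/k_d)(1 − D₀(k_a−k_d)/(k_d L₀))]
= [1/(0.802−0.406)] ln[(0.802/0.406)(1 − 1.11×0.3960/(0.406×12.6))]
= (1/0.3960) ln[1.975 × 0.9141] = 2.525 × ln(1.806) = 2.525 × 0.5909 = 1.492 d.
L(t_c) = L₀ e^(−k_d t_c) = 12.6 × 0.5456 = 6.875 mg/L, and at the critical point k_a D_c = k_d L, so D_c = (0.406/0.802) × 6.875 = 3.480 mg/L.
Minimum DO = C_s − D_c = 8.56 − 3.480 = 5.080 mg/L.
x_c = v t_c = 0.423 m/s × 1.492 d × 86400 s/d = 54540 m ≈ 54.5 km.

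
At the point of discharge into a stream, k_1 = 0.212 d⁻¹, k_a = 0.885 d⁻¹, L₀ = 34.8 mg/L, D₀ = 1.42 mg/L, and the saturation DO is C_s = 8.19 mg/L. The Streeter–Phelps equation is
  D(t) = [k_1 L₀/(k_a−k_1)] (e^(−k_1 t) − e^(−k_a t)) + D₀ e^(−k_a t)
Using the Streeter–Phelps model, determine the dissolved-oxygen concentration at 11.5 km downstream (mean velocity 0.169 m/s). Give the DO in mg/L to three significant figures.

DO ≈ 3.67 mg/L

Travel time t = x/v = 11.5 km / (0.169 m/s) = 11500 m / 0.169 m/s = 68050 s = 0.7876 d.
k_1 L₀/(k_a−k_1) = 0.212×34.8/(0.885−0.212) = 7.378/0.6730 = 10.96 mg/L.
e^(−k_1 t) = e^(−0.212×0.7876) = 0.8462; e^(−k_a t) = e^(−0.885×0.7876) = 0.4981.
D = 10.96 × (0.8462 − 0.4981) + 1.42 × 0.4981 = 3.817 + 0.7073 = 4.524 mg/L.
DO = C_s − D = 8.19 − 4.524 = 3.666 mg/L.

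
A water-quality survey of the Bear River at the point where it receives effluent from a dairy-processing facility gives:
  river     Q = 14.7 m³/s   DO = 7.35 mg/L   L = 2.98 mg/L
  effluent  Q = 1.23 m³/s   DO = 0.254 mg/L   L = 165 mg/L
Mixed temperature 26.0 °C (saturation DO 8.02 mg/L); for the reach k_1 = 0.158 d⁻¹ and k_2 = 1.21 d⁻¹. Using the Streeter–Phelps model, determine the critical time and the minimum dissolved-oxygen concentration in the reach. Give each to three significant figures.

Mixed DO = (14.7×7.35 + 1.23×0.254)/(14.7+1.23) = 108.4/15.93 = 6.802 mg/L.
Mixed L₀ = (14.7×2.98 + 1.23×165)/(15.93) = 246.8/15.93 = 15.49 mg/L.
Initial deficit D₀ = C_s − DO₀ = 8.02 − 6.802 = 1.218 mg/L.
t_c = (1/1.052) ln[(1.21/0.158)(1 − 1.218×1.052/(0.158×15.49))] = 0.9506 × ln(3.649) = 1.231 d.
D_c = (0.158/1.21) × 15.49 × e^(−0.158×1.231) = 0.1306 × 15.49 × 0.8233 = 1.665 mg/L.
Minimum DO = 8.02 − 1.665 = 6.355 mg/L.

t_c ≈ 1.23 d; minimum DO ≈ 6.35 mg/L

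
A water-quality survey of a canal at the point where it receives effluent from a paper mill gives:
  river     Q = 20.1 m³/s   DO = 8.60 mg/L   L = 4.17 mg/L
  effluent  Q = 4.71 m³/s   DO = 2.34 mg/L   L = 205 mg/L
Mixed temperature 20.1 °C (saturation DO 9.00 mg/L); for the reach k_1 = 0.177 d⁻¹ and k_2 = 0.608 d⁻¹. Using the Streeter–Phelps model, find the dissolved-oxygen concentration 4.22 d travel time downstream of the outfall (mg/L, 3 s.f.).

DO ≈ 1.98 mg/L

Mixed DO = (20.1×8.60 + 4.71×2.34)/(20.1+4.71) = 183.9/24.81 = 7.412 mg/L.
Mixed L₀ = (20.1×4.17 + 4.71×205)/(24.81) = 1049/24.81 = 42.30 mg/L.
Initial deficit D₀ = C_s − DO₀ = 9.00 − 7.412 = 1.588 mg/L.
D(4.22) = [0.177×42.30/(0.608−0.177)](e^(−0.177×4.22) − e^(−0.608×4.22)) + 1.588 e^(−0.608×4.22)
= 17.37 × (0.4738 − 0.07686) + 1.588 × 0.07686 = 7.017 mg/L.
DO = 9.00 − 7.017 = 1.983 mg/L.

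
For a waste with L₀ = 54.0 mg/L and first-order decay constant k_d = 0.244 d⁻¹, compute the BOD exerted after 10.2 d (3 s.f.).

y_t = L₀(1 − e^(−k_d t)) = 54.0 × (1 − e^(−0.244×10.2))
= 54.0 × (1 − 0.08301) = 54.0 × 0.9170 = 49.52 mg/L.

y ≈ 49.5 mg/L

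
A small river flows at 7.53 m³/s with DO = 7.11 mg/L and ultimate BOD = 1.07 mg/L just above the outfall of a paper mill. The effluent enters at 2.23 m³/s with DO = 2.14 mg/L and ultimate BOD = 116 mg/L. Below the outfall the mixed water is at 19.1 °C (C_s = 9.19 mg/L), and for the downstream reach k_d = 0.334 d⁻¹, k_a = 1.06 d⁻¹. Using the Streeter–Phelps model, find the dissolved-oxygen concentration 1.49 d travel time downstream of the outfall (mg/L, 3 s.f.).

Mixed DO = (7.53×7.11 + 2.23×2.14)/(7.53+2.23) = 58.31/9.760 = 5.974 mg/L.
Mixed L₀ = (7.53×1.07 + 2.23×116)/(9.760) = 266.7/9.760 = 27.33 mg/L.
Initial deficit D₀ = C_s − DO₀ = 9.19 − 5.974 = 3.216 mg/L.
D(1.49) = [0.334×27.33/(1.06−0.334)](e^(−0.334×1.49) − e^(−1.06×1.49)) + 3.216 e^(−1.06×1.49)
= 12.57 × (0.6080 − 0.2061) + 3.216 × 0.2061 = 5.715 mg/L.
DO = 9.19 − 5.715 = 3.475 mg/L.

DO ≈ 3.47 mg/L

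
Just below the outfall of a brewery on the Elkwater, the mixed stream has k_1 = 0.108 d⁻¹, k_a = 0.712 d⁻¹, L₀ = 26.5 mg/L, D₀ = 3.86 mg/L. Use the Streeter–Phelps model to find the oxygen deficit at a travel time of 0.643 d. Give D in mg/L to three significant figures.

k_1 L₀/(k_a−k_1) = 0.108×26.5/(0.712−0.108) = 2.862/0.6040 = 4.738 mg/L.
e^(−k_1 t) = e^(−0.108×0.6430) = 0.9329; e^(−k_a t) = e^(−0.712×0.6430) = 0.6327.
D = 4.738 × (0.9329 − 0.6327) + 3.86 × 0.6327 = 1.423 + 2.442 = 3.865 mg/L.

D ≈ 3.86 mg/L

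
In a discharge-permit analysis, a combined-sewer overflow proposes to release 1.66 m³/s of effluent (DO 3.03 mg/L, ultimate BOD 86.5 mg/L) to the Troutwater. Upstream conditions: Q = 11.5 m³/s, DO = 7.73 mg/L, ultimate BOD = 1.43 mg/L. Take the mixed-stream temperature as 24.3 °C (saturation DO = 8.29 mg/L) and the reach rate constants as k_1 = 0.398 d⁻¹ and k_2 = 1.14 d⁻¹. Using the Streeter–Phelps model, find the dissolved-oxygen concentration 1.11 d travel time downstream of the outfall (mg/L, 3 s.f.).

Mixed DO = (11.5×7.73 + 1.66×3.03)/(11.5+1.66) = 93.92/13.16 = 7.137 mg/L.
Mixed L₀ = (11.5×1.43 + 1.66×86.5)/(13.16) = 160.0/13.16 = 12.16 mg/L.
Initial deficit D₀ = C_s − DO₀ = 8.29 − 7.137 = 1.153 mg/L.
D(1.11) = [0.398×12.16/(1.14−0.398)](e^(−0.398×1.11) − e^(−1.14×1.11)) + 1.153 e^(−1.14×1.11)
= 6.523 × (0.6429 − 0.2821) + 1.153 × 0.2821 = 2.678 mg/L.
DO = 8.29 − 2.678 = 5.612 mg/L.

DO ≈ 5.61 mg/L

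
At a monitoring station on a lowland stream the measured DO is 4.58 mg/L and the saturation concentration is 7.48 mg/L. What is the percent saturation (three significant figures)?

61.2 % saturation

% saturation = C/C_s × 100 = 4.58/7.48 × 100 = 61.2 %.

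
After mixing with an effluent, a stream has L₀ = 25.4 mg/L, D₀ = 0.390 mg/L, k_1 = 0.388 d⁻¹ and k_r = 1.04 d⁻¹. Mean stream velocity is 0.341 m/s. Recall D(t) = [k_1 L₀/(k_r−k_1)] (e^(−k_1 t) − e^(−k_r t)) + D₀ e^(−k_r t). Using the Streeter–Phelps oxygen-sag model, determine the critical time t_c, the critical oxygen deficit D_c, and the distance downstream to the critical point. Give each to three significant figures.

With k_r/k_1 = 2.680 and 1 − D₀(k_r−k_1)/(k_1 L₀) = 0.9742,
t_c = ln(2.680 × 0.9742) / (1.04 − 0.388) = ln(2.611) / 0.6520 = 0.9598/0.6520 = 1.472 d.
D_c = (k_1/k_r) L₀ e^(−k_1 t_c) = (0.388/1.04) × 25.4 × e^(−0.388×1.472) = 0.3731 × 25.4 × 0.5649 = 5.353 mg/L.
x_c = v t_c = 0.341 m/s × 1.472 d × 86400 s/d = 43370 m ≈ 43.4 km.

t_c ≈ 1.47 d; D_c ≈ 5.35 mg/L; x_c ≈ 43.4 km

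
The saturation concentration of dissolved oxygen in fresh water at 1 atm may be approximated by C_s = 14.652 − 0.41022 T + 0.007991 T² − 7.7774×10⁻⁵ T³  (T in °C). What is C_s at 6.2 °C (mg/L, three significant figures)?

C_s ≈ 12.4 mg/L

C_s = 14.652 − 0.41022×6.2 + 0.007991×6.2² − 7.7774×10⁻⁵×6.2³ = 12.40 mg/L.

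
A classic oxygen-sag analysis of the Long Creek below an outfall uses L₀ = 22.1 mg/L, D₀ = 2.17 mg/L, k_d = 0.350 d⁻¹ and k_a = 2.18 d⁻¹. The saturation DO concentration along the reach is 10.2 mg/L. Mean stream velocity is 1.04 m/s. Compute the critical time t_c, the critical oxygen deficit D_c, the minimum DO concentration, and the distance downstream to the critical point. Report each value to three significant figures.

At the critical point dD/dt = 0, so k_d L₀ e^(−k_d t) = k_a D. Substituting D(t) from the Streeter–Phelps equation and solving for t gives
t_c = ln[(k_a/k_d)(1 − D₀(k_a−k_d)/(k_d L₀))] / (k_a−k_d).
Here k_a−k_d = 1.830 d⁻¹ and 1 − D₀(k_a−k_d)/(k_d L₀) = 1 − 2.17×1.830/(0.350×22.1) = 0.4866, so
t_c = ln(6.229 × 0.4866) / 1.830 = 1.109 / 1.830 = 0.6059 d.
L(t_c) = L₀ e^(−k_d t_c) = 22.1 × 0.8089 = 17.88 mg/L, and at the critical point k_a D_c = k_d L, so D_c = (0.350/2.18) × 17.88 = 2.870 mg/L.
Minimum DO = C_s − D_c = 10.2 − 2.870 = 7.330 mg/L.
x_c = v t_c = 1.04 m/s × 0.6059 d × 86400 s/d = 54450 m ≈ 54.4 km.

t_c ≈ 0.606 d; D_c ≈ 2.87 mg/L; min DO ≈ 7.33 mg/L; x_c ≈ 54.4 km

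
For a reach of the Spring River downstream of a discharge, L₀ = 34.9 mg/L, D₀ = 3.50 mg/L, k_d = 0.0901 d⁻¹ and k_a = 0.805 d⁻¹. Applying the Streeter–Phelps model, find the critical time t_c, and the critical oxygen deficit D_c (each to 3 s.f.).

t_c ≈ 0.842 d; D_c ≈ 3.62 mg/L

With k_a/k_d = 8.935 and 1 − D₀(k_a−k_d)/(k_d L₀) = 0.2043,
t_c = ln(8.935 × 0.2043) / (0.805 − 0.0901) = ln(1.825) / 0.7149 = 0.6016/0.7149 = 0.8416 d.
D_c = (k_d/k_a) L₀ e^(−k_d t_c) = (0.0901/0.805) × 34.9 × e^(−0.0901×0.8416) = 0.1119 × 34.9 × 0.9270 = 3.621 mg/L.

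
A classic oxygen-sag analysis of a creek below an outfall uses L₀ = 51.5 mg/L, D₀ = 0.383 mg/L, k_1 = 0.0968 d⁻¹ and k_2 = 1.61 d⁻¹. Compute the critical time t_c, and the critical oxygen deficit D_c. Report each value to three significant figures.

t_c ≈ 1.78 d; D_c ≈ 2.61 mg/L

With k_2/k_1 = 16.63 and 1 − D₀(k_2−k_1)/(k_1 L₀) = 0.8837,
t_c = ln(16.63 × 0.8837) / (1.61 − 0.0968) = ln(14.70) / 1.513 = 2.688/1.513 = 1.776 d.
D_c = (k_1/k_2) L₀ e^(−k_1 t_c) = (0.0968/1.61) × 51.5 × e^(−0.0968×1.776) = 0.06012 × 51.5 × 0.8420 = 2.607 mg/L.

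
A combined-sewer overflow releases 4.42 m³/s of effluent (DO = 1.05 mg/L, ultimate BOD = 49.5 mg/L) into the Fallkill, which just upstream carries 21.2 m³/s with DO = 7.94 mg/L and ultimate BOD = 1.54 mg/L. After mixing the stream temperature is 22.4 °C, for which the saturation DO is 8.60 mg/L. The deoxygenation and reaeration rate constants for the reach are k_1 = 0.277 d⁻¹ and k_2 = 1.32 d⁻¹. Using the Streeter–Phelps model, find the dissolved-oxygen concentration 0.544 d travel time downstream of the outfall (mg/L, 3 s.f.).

Mixed DO = (21.2×7.94 + 4.42×1.05)/(21.2+4.42) = 173.0/25.62 = 6.751 mg/L.
Mixed L₀ = (21.2×1.54 + 4.42×49.5)/(25.62) = 251.4/25.62 = 9.814 mg/L.
Initial deficit D₀ = C_s − DO₀ = 8.60 − 6.751 = 1.849 mg/L.
D(0.544) = [0.277×9.814/(1.32−0.277)](e^(−0.277×0.544) − e^(−1.32×0.544)) + 1.849 e^(−1.32×0.544)
= 2.606 × (0.8601 − 0.4877) + 1.849 × 0.4877 = 1.872 mg/L.
DO = 8.60 − 1.872 = 6.728 mg/L.

DO ≈ 6.73 mg/L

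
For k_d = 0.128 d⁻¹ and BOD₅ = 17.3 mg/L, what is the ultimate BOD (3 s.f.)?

BOD₅ = L₀(1 − e^(−5k_d)) ⇒ L₀ = BOD₅ / (1 − e^(−5×0.128))
= 17.3 / (1 − 0.5273) = 17.3 / 0.4727 = 36.60 mg/L.

L₀ ≈ 36.6 mg/L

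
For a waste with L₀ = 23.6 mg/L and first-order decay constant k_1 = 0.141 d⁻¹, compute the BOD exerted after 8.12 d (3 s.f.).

y_t = L₀(1 − e^(−k_1 t)) = 23.6 × (1 − e^(−0.141×8.12))
= 23.6 × (1 − 0.3182) = 23.6 × 0.6818 = 16.09 mg/L.

y ≈ 16.1 mg/L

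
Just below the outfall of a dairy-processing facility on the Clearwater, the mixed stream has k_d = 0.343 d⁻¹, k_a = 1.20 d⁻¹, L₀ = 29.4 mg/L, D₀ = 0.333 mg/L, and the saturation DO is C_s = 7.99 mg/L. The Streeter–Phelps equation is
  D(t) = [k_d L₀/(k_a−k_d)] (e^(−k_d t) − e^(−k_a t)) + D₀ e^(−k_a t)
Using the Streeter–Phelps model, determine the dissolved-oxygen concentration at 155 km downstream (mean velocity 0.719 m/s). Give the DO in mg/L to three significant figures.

DO ≈ 3.56 mg/L

Travel time t = x/v = 155 km / (0.719 m/s) = 155000 m / 0.719 m/s = 215600 s = 2.495 d.
k_d L₀/(k_a−k_d) = 0.343×29.4/(1.20−0.343) = 10.08/0.8570 = 11.77 mg/L.
e^(−k_d t) = e^(−0.343×2.495) = 0.4249; e^(−k_a t) = e^(−1.20×2.495) = 0.05008.
D = 11.77 × (0.4249 − 0.05008) + 0.333 × 0.05008 = 4.411 + 0.01668 = 4.428 mg/L.
DO = C_s − D = 7.99 − 4.428 = 3.562 mg/L.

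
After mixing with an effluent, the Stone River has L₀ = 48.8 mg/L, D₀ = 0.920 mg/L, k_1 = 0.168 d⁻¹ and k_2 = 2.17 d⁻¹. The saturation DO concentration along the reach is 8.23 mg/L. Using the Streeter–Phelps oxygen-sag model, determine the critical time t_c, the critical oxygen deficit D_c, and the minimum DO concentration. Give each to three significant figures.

t_c ≈ 1.15 d; D_c ≈ 3.11 mg/L; min DO ≈ 5.12 mg/L

With k_2/k_1 = 12.92 and 1 − D₀(k_2−k_1)/(k_1 L₀) = 0.7753,
t_c = ln(12.92 × 0.7753) / (2.17 − 0.168) = ln(10.01) / 2.002 = 2.304/2.002 = 1.151 d.
L(t_c) = L₀ e^(−k_1 t_c) = 48.8 × 0.8242 = 40.22 mg/L, and at the critical point k_2 D_c = k_1 L, so D_c = (0.168/2.17) × 40.22 = 3.114 mg/L.
Minimum DO = C_s − D_c = 8.23 − 3.114 = 5.116 mg/L.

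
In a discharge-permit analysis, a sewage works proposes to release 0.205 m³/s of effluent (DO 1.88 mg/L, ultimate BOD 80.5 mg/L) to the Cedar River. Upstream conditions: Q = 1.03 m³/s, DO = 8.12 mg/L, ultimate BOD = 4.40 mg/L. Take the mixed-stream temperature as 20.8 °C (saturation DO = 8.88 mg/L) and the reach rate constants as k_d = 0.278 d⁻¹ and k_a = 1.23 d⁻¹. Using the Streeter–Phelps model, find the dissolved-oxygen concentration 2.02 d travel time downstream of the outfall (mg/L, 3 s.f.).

Mixed DO = (1.03×8.12 + 0.205×1.88)/(1.03+0.205) = 8.749/1.235 = 7.084 mg/L.
Mixed L₀ = (1.03×4.40 + 0.205×80.5)/(1.235) = 21.03/1.235 = 17.03 mg/L.
Initial deficit D₀ = C_s − DO₀ = 8.88 − 7.084 = 1.796 mg/L.
D(2.02) = [0.278×17.03/(1.23−0.278)](e^(−0.278×2.02) − e^(−1.23×2.02)) + 1.796 e^(−1.23×2.02)
= 4.974 × (0.5703 − 0.08336) + 1.796 × 0.08336 = 2.572 mg/L.
DO = 8.88 − 2.572 = 6.308 mg/L.

DO ≈ 6.31 mg/L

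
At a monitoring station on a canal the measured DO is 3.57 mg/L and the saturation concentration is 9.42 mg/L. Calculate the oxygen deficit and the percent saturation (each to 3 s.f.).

D = C_s − C = 9.42 − 3.57 = 5.85 mg/L.
% saturation = 3.57/9.42 × 100 = 37.9 %.

D ≈ 5.85 mg/L; 37.9 % saturation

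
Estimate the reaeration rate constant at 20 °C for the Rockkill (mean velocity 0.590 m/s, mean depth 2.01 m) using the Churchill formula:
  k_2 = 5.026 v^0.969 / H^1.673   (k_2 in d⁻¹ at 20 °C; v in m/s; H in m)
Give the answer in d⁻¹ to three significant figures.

k_2 ≈ 0.937 d⁻¹

k_2 = 5.026 × 0.590^0.969 / 2.01^1.673 = 5.026 × 0.5997 / 3.215 = 0.9374 d⁻¹.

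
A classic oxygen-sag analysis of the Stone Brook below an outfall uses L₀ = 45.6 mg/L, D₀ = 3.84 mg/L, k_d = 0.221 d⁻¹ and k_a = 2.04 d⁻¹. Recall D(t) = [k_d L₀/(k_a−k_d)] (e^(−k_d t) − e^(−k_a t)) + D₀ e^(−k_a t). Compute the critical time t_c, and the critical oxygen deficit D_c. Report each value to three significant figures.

At the critical point dD/dt = 0, so k_d L₀ e^(−k_d t) = k_a D. Substituting D(t) from the Streeter–Phelps equation and solving for t gives
t_c = ln[(k_a/k_d)(1 − D₀(k_a−k_d)/(k_d L₀))] / (k_a−k_d).
Here k_a−k_d = 1.819 d⁻¹ and 1 − D₀(k_a−k_d)/(k_d L₀) = 1 − 3.84×1.819/(0.221×45.6) = 0.3069, so
t_c = ln(9.231 × 0.3069) / 1.819 = 1.041 / 1.819 = 0.5724 d.
L(t_c) = L₀ e^(−k_d t_c) = 45.6 × 0.8812 = 40.18 mg/L, and at the critical point k_a D_c = k_d L, so D_c = (0.221/2.04) × 40.18 = 4.353 mg/L.

t_c ≈ 0.572 d; D_c ≈ 4.35 mg/L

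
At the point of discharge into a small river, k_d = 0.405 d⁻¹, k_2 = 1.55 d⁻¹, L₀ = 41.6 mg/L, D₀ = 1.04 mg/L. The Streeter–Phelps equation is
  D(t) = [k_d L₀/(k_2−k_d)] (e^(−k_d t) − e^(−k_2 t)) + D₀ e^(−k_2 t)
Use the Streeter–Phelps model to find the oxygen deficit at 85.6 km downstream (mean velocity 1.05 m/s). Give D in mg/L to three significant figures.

Travel time t = x/v = 85.6 km / (1.05 m/s) = 85600 m / 1.05 m/s = 81520 s = 0.9436 d.
k_d L₀/(k_2−k_d) = 0.405×41.6/(1.55−0.405) = 16.85/1.145 = 14.71 mg/L.
e^(−k_d t) = e^(−0.405×0.9436) = 0.6824; e^(−k_2 t) = e^(−1.55×0.9436) = 0.2317.
D = 14.71 × (0.6824 − 0.2317) + 1.04 × 0.2317 = 6.632 + 0.2409 = 6.873 mg/L.

D ≈ 6.87 mg/L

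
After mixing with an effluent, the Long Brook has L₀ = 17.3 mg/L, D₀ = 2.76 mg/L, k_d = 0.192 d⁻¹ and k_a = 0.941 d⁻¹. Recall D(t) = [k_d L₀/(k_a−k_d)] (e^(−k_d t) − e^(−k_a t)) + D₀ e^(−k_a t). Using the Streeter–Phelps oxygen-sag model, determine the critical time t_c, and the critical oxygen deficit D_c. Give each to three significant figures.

With k_a/k_d = 4.901 and 1 − D₀(k_a−k_d)/(k_d L₀) = 0.3776,
t_c = ln(4.901 × 0.3776) / (0.941 − 0.192) = ln(1.851) / 0.7490 = 0.6156/0.7490 = 0.8219 d.
D_c = (k_d/k_a) L₀ e^(−k_d t_c) = (0.192/0.941) × 17.3 × e^(−0.192×0.8219) = 0.2040 × 17.3 × 0.8540 = 3.015 mg/L.

t_c ≈ 0.822 d; D_c ≈ 3.01 mg/L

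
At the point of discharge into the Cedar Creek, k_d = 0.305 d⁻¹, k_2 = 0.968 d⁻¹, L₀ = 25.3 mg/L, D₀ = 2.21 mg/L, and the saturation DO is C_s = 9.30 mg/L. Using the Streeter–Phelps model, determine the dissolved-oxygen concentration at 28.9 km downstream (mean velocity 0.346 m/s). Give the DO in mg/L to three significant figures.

DO ≈ 4.33 mg/L

Travel time t = x/v = 28.9 km / (0.346 m/s) = 28900 m / 0.346 m/s = 83530 s = 0.9667 d.
k_d L₀/(k_2−k_d) = 0.305×25.3/(0.968−0.305) = 7.716/0.6630 = 11.64 mg/L.
e^(−k_d t) = e^(−0.305×0.9667) = 0.7446; e^(−k_2 t) = e^(−0.968×0.9667) = 0.3923.
D = 11.64 × (0.7446 − 0.3923) + 2.21 × 0.3923 = 4.101 + 0.8669 = 4.968 mg/L.
DO = C_s − D = 9.30 − 4.968 = 4.332 mg/L.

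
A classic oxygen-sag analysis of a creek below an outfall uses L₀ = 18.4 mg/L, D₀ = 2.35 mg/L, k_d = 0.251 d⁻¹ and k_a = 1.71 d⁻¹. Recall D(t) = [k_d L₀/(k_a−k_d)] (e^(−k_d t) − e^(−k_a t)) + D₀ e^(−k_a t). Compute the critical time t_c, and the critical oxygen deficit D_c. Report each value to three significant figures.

t_c ≈ 0.386 d; D_c ≈ 2.45 mg/L

t_c = [1/(k_a−k_d)] ln[(k_a/k_d)(1 − D₀(k_a−k_d)/(k_d L₀))]
= [1/(1.71−0.251)] ln[(1.71/0.251)(1 − 2.35×1.459/(0.251×18.4))]
= (1/1.459) ln[6.813 × 0.2576] = 0.6854 × ln(1.755) = 0.6854 × 0.5625 = 0.3855 d.
L(t_c) = L₀ e^(−k_d t_c) = 18.4 × 0.9078 = 16.70 mg/L, and at the critical point k_a D_c = k_d L, so D_c = (0.251/1.71) × 16.70 = 2.452 mg/L.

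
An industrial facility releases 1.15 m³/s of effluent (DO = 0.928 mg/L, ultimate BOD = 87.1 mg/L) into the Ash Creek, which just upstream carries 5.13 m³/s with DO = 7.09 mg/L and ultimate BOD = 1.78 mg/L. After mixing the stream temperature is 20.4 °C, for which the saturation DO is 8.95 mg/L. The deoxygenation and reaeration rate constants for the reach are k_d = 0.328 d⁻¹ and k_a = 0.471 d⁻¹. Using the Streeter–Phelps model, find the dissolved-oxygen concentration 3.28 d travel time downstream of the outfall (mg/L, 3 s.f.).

Mixed DO = (5.13×7.09 + 1.15×0.928)/(5.13+1.15) = 37.44/6.280 = 5.962 mg/L.
Mixed L₀ = (5.13×1.78 + 1.15×87.1)/(6.280) = 109.3/6.280 = 17.40 mg/L.
Initial deficit D₀ = C_s − DO₀ = 8.95 − 5.962 = 2.988 mg/L.
D(3.28) = [0.328×17.40/(0.471−0.328)](e^(−0.328×3.28) − e^(−0.471×3.28)) + 2.988 e^(−0.471×3.28)
= 39.92 × (0.3410 − 0.2133) + 2.988 × 0.2133 = 5.734 mg/L.
DO = 8.95 − 5.734 = 3.216 mg/L.

DO ≈ 3.22 mg/L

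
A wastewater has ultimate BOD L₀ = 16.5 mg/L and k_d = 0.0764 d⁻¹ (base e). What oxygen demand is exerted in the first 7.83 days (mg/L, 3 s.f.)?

y ≈ 7.43 mg/L

y_t = L₀(1 − e^(−k_d t)) = 16.5 × (1 − e^(−0.0764×7.83))
= 16.5 × (1 − 0.5498) = 16.5 × 0.4502 = 7.428 mg/L.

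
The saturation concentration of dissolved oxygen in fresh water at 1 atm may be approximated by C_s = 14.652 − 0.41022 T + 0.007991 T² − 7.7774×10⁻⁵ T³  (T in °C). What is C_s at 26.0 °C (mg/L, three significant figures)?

C_s = 14.652 − 0.41022×26.0 + 0.007991×26.0² − 7.7774×10⁻⁵×26.0³ = 8.021 mg/L.

C_s ≈ 8.02 mg/L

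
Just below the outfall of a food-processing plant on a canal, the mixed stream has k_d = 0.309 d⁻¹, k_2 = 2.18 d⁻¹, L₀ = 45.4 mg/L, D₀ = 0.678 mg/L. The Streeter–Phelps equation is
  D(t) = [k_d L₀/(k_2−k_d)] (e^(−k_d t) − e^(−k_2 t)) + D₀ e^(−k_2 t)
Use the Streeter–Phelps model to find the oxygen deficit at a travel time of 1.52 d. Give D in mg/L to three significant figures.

k_d L₀/(k_2−k_d) = 0.309×45.4/(2.18−0.309) = 14.03/1.871 = 7.498 mg/L.
e^(−k_d t) = e^(−0.309×1.520) = 0.6252; e^(−k_2 t) = e^(−2.18×1.520) = 0.03638.
D = 7.498 × (0.6252 − 0.03638) + 0.678 × 0.03638 = 4.415 + 0.02467 = 4.440 mg/L.

D ≈ 4.44 mg/L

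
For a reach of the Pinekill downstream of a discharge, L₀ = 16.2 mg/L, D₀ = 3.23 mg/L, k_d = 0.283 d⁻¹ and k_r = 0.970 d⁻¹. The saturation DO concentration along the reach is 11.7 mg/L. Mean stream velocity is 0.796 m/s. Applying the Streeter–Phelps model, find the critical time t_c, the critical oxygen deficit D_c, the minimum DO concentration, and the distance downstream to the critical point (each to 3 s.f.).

t_c ≈ 0.830 d; D_c ≈ 3.74 mg/L; min DO ≈ 7.96 mg/L; x_c ≈ 57.1 km

With k_r/k_d = 3.428 and 1 − D₀(k_r−k_d)/(k_d L₀) = 0.5160,
t_c = ln(3.428 × 0.5160) / (0.970 − 0.283) = ln(1.769) / 0.6870 = 0.5702/0.6870 = 0.8299 d.
D_c = (k_d/k_r) L₀ e^(−k_d t_c) = (0.283/0.970) × 16.2 × e^(−0.283×0.8299) = 0.2918 × 16.2 × 0.7907 = 3.737 mg/L.
Minimum DO = C_s − D_c = 11.7 − 3.737 = 7.963 mg/L.
x_c = v t_c = 0.796 m/s × 0.8299 d × 86400 s/d = 57080 m ≈ 57.1 km.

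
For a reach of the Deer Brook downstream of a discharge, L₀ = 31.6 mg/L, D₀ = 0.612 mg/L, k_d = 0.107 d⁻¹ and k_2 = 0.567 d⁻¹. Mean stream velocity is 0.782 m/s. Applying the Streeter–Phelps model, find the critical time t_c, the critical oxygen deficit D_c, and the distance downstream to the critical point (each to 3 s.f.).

With k_2/k_d = 5.299 and 1 − D₀(k_2−k_d)/(k_d L₀) = 0.9167,
t_c = ln(5.299 × 0.9167) / (0.567 − 0.107) = ln(4.858) / 0.4600 = 1.581/0.4600 = 3.436 d.
D_c = (k_d/k_2) L₀ e^(−k_d t_c) = (0.107/0.567) × 31.6 × e^(−0.107×3.436) = 0.1887 × 31.6 × 0.6924 = 4.129 mg/L.
x_c = v t_c = 0.782 m/s × 3.436 d × 86400 s/d = 232200 m ≈ 232 km.

t_c ≈ 3.44 d; D_c ≈ 4.13 mg/L; x_c ≈ 232 km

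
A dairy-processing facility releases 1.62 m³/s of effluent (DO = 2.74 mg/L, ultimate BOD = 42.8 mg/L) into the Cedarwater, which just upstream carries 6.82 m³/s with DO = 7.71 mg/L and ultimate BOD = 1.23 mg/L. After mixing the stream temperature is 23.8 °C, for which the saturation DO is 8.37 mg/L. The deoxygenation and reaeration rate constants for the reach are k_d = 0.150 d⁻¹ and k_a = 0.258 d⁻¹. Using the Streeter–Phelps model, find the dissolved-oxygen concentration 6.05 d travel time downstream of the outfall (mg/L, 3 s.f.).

Mixed DO = (6.82×7.71 + 1.62×2.74)/(6.82+1.62) = 57.02/8.440 = 6.756 mg/L.
Mixed L₀ = (6.82×1.23 + 1.62×42.8)/(8.440) = 77.72/8.440 = 9.209 mg/L.
Initial deficit D₀ = C_s − DO₀ = 8.37 − 6.756 = 1.614 mg/L.
D(6.05) = [0.150×9.209/(0.258−0.150)](e^(−0.150×6.05) − e^(−0.258×6.05)) + 1.614 e^(−0.258×6.05)
= 12.79 × (0.4035 − 0.2099) + 1.614 × 0.2099 = 2.815 mg/L.
DO = 8.37 − 2.815 = 5.555 mg/L.

DO ≈ 5.56 mg/L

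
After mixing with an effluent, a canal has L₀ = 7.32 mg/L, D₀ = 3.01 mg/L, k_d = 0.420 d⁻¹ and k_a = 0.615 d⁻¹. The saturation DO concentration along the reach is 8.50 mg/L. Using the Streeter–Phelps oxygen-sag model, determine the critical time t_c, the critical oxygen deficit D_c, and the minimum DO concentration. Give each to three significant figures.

At the critical point dD/dt = 0, so k_d L₀ e^(−k_d t) = k_a D. Substituting D(t) from the Streeter–Phelps equation and solving for t gives
t_c = ln[(k_a/k_d)(1 − D₀(k_a−k_d)/(k_d L₀))] / (k_a−k_d).
Here k_a−k_d = 0.1950 d⁻¹ and 1 − D₀(k_a−k_d)/(k_d L₀) = 1 − 3.01×0.1950/(0.420×7.32) = 0.8091, so
t_c = ln(1.464 × 0.8091) / 0.1950 = 0.1695 / 0.1950 = 0.8693 d.
L(t_c) = L₀ e^(−k_d t_c) = 7.32 × 0.6941 = 5.081 mg/L, and at the critical point k_a D_c = k_d L, so D_c = (0.420/0.615) × 5.081 = 3.470 mg/L.
Minimum DO = C_s − D_c = 8.50 − 3.470 = 5.030 mg/L.

t_c ≈ 0.869 d; D_c ≈ 3.47 mg/L; min DO ≈ 5.03 mg/L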